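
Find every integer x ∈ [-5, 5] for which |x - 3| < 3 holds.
Holds for: {1, 2, 3, 4, 5}
Fails for: {-5, -4, -3, -2, -1, 0}

Answer: {1, 2, 3, 4, 5}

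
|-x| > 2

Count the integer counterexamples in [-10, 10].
Counterexamples in [-10, 10]: {-2, -1, 0, 1, 2}.

Counting them gives 5 values.

Answer: 5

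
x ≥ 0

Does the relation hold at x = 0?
x = 0: 0 ≥ 0 — holds

The relation is satisfied at x = 0.

Answer: Yes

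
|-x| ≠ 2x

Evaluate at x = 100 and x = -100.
x = 100: LHS = |-100| = 100, RHS = 2·100 = 200; 100 ≠ 200 — holds
x = -100: LHS = |-(-100)| = |100| = 100, RHS = 2·(-100) = -200; 100 ≠ -200 — holds

Answer: Yes, holds for both x = 100 and x = -100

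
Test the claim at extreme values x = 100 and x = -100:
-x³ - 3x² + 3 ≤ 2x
x = 100: LHS = -100³ - 3·100² + 3 = -1029997, RHS = 2·100 = 200; -1029997 ≤ 200 — holds
x = -100: LHS = -(-100)³ - 3·(-100)² + 3 = 970003, RHS = 2·(-100) = -200; 970003 ≤ -200 — FAILS

Answer: Partially: holds for x = 100, fails for x = -100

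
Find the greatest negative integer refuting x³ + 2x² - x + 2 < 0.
Testing negative integers from -1 downward:
x = -1: LHS = (-1)³ + 2·(-1)² - (-1) + 2 = 4; 4 < 0 — FAILS  ← closest negative counterexample to 0

Answer: x = -1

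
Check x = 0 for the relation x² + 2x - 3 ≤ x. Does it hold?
x = 0: LHS = 0² + 2·0 - 3 = -3; -3 ≤ 0 — holds

The relation is satisfied at x = 0.

Answer: Yes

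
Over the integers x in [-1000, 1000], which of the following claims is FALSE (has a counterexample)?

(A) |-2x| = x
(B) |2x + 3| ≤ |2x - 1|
(A) x = 1: LHS = |-2·1| = |-2| = 2; 2 = 1 — FAILS
(B) x = 0: LHS = |2·0 + 3| = |3| = 3, RHS = |2·0 - 1| = |-1| = 1; 3 ≤ 1 — FAILS

Answer: Both A and B are false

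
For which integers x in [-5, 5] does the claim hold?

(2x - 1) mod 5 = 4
Holds for: {-5, 0, 5}
Fails for: {-4, -3, -2, -1, 1, 2, 3, 4}

Answer: {-5, 0, 5}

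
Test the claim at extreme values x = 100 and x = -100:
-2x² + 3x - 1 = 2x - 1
x = 100: LHS = -2·100² + 3·100 - 1 = -19701, RHS = 2·100 - 1 = 199; -19701 = 199 — FAILS
x = -100: LHS = -2·(-100)² + 3·(-100) - 1 = -20301, RHS = 2·(-100) - 1 = -201; -20301 = -201 — FAILS

Answer: No, fails for both x = 100 and x = -100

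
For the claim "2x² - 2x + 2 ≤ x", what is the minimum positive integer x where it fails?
Testing positive integers:
x = 1: LHS = 2·1² - 2·1 + 2 = 2; 2 ≤ 1 — FAILS  ← smallest positive counterexample

Answer: x = 1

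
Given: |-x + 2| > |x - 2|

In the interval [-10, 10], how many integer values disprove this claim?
Counterexamples in [-10, 10]: {-10, -9, -8, -7, -6, -5, -4, -3, -2, -1, 0, 1, 2, 3, 4, 5, 6, 7, 8, 9, 10}.

Counting them gives 21 values.

Answer: 21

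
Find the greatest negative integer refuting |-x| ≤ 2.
Testing negative integers from -1 downward:
x = -1: LHS = |-(-1)| = |1| = 1; 1 ≤ 2 — holds
x = -2: LHS = |-(-2)| = |2| = 2; 2 ≤ 2 — holds
x = -3: LHS = |-(-3)| = |3| = 3; 3 ≤ 2 — FAILS  ← closest negative counterexample to 0

Answer: x = -3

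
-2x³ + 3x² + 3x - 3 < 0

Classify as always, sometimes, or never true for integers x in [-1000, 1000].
Holds at x = 0: LHS = -2·0³ + 3·0² + 3·0 - 3 = -3; -3 < 0 — holds
Fails at x = 1: LHS = -2·1³ + 3·1² + 3·1 - 3 = 1; 1 < 0 — FAILS
It is satisfied by some integers in the range but not all.

Answer: Sometimes true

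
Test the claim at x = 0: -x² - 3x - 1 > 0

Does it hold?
x = 0: LHS = -0² - 3·0 - 1 = -1; -1 > 0 — FAILS

The relation fails at x = 0, so x = 0 is a counterexample.

Answer: No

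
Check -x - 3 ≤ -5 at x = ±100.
x = 100: LHS = -100 - 3 = -103; -103 ≤ -5 — holds
x = -100: LHS = -(-100) - 3 = 97; 97 ≤ -5 — FAILS

Answer: Partially: holds for x = 100, fails for x = -100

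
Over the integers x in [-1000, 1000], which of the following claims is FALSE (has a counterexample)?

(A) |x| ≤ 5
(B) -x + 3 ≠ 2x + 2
(A) x = 6: LHS = |6| = 6; 6 ≤ 5 — FAILS

(B) Track d = LHS − RHS over the integers in [-1000, 1000]. Equality would need d = 0, but d changes sign only between consecutive integers, jumping over 0:
x = 0: LHS = -0 + 3 = 3, RHS = 2·0 + 2 = 2; 3 ≠ 2 — holds  (d = 1)
x = 1: LHS = -1 + 3 = 2, RHS = 2·1 + 2 = 4; 2 ≠ 4 — holds  (d = -2)
Away from these crossings d keeps a constant sign, and checking every integer in [-1000, 1000] confirms d ≠ 0 throughout. Hence the two sides are never equal, so the relation holds for every integer in [-1000, 1000].

Only (A) has a counterexample.

Answer: A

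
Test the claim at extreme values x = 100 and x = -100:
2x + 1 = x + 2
x = 100: LHS = 2·100 + 1 = 201, RHS = 100 + 2 = 102; 201 = 102 — FAILS
x = -100: LHS = 2·(-100) + 1 = -199, RHS = (-100) + 2 = -98; -199 = -98 — FAILS

Answer: No, fails for both x = 100 and x = -100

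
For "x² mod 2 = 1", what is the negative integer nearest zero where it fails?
Testing negative integers from -1 downward:
x = -1: LHS = ((-1)²) mod 2 = 1 mod 2 = 1; 1 = 1 — holds
x = -2: LHS = ((-2)²) mod 2 = 4 mod 2 = 0; 0 = 1 — FAILS  ← closest negative counterexample to 0

Answer: x = -2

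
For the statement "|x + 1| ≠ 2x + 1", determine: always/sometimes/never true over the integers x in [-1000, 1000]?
Holds at x = 1: LHS = |1 + 1| = |2| = 2, RHS = 2·1 + 1 = 3; 2 ≠ 3 — holds
Fails at x = 0: LHS = |0 + 1| = |1| = 1, RHS = 2·0 + 1 = 1; 1 ≠ 1 — FAILS
It is satisfied by some integers in the range but not all.

Answer: Sometimes true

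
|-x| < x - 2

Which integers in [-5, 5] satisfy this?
Over all integers in [-5, 5], LHS − RHS is smallest at x = 0, where it equals 2:
x = 0: LHS = |-0| = |0| = 0, RHS = 0 - 2 = -2; 0 < -2 — FAILS
At the ends of the range:
x = -5: LHS = |-(-5)| = |5| = 5, RHS = (-5) - 2 = -7; 5 < -7 — FAILS
x = 5: LHS = |-5| = 5, RHS = 5 - 2 = 3; 5 < 3 — FAILS
Hence LHS − RHS is never negative, i.e. LHS ≥ RHS throughout, so the claimed relation (<) fails for every integer in [-5, 5].

Answer: None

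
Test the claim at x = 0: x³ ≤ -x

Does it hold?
x = 0: LHS = 0³ = 0, RHS = -0 = 0; 0 ≤ 0 — holds

The relation is satisfied at x = 0.

Answer: Yes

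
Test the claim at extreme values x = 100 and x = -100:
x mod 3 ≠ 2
x = 100: LHS = 100 mod 3 = 1; 1 ≠ 2 — holds
x = -100: LHS = (-100) mod 3 = 2; 2 ≠ 2 — FAILS

Answer: Partially: holds for x = 100, fails for x = -100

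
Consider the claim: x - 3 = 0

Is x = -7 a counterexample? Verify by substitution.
Substitute x = -7 into the relation:
x = -7: LHS = (-7) - 3 = -10; -10 = 0 — FAILS

Since the claim fails at x = -7, this value is a counterexample.

Answer: Yes, x = -7 is a counterexample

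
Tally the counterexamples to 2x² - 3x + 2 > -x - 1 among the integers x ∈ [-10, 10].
Over all integers in [-10, 10], LHS − RHS is smallest at x = 0, where it equals 3:
x = 0: LHS = 2·0² - 3·0 + 2 = 2, RHS = -0 - 1 = -1; 2 > -1 — holds
At the ends of the range:
x = -10: LHS = 2·(-10)² - 3·(-10) + 2 = 232, RHS = -(-10) - 1 = 9; 232 > 9 — holds
x = 10: LHS = 2·10² - 3·10 + 2 = 172, RHS = -10 - 1 = -11; 172 > -11 — holds
Hence LHS − RHS is never zero or negative, i.e. LHS > RHS throughout, so the relation holds for every integer in [-10, 10].

No counterexample appears in that range.

Answer: 0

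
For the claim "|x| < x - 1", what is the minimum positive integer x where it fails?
Testing positive integers:
x = 1: LHS = |1| = 1, RHS = 1 - 1 = 0; 1 < 0 — FAILS  ← smallest positive counterexample

Answer: x = 1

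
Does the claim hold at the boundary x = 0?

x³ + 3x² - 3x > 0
x = 0: LHS = 0³ + 3·0² - 3·0 = 0; 0 > 0 — FAILS

The relation fails at x = 0, so x = 0 is a counterexample.

Answer: No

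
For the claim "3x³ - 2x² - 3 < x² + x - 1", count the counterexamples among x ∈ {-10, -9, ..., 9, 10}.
Counterexamples in [-10, 10]: {2, 3, 4, 5, 6, 7, 8, 9, 10}.

Counting them gives 9 values.

Answer: 9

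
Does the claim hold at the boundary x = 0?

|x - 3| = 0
x = 0: LHS = |0 - 3| = |-3| = 3; 3 = 0 — FAILS

The relation fails at x = 0, so x = 0 is a counterexample.

Answer: No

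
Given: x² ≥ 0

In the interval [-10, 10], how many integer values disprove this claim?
Over all integers in [-10, 10], LHS − RHS is smallest at x = 0, where it equals 0:
x = 0: LHS = 0² = 0; 0 ≥ 0 — holds
At the ends of the range:
x = -10: LHS = (-10)² = 100; 100 ≥ 0 — holds
x = 10: LHS = 10² = 100; 100 ≥ 0 — holds
Hence LHS − RHS is never negative, i.e. LHS ≥ RHS throughout, so the relation holds for every integer in [-10, 10].

No counterexample appears in that range.

Answer: 0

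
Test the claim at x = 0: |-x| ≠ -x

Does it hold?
x = 0: LHS = |-0| = |0| = 0, RHS = -0 = 0; 0 ≠ 0 — FAILS

The relation fails at x = 0, so x = 0 is a counterexample.

Answer: No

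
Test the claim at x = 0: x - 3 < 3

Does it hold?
x = 0: LHS = 0 - 3 = -3; -3 < 3 — holds

The relation is satisfied at x = 0.

Answer: Yes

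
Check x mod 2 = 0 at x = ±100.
x = 100: LHS = 100 mod 2 = 0; 0 = 0 — holds
x = -100: LHS = (-100) mod 2 = 0; 0 = 0 — holds

Answer: Yes, holds for both x = 100 and x = -100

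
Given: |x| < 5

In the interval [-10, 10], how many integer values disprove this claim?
Counterexamples in [-10, 10]: {-10, -9, -8, -7, -6, -5, 5, 6, 7, 8, 9, 10}.

Counting them gives 12 values.

Answer: 12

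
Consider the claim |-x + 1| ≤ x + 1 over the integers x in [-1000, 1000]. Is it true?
The claim fails at x = -1:
x = -1: LHS = |-(-1) + 1| = |2| = 2, RHS = (-1) + 1 = 0; 2 ≤ 0 — FAILS

Because a single integer refutes it, the statement is false.

Answer: False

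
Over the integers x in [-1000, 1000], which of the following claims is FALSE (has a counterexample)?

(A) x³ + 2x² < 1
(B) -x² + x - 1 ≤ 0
(A) x = 1: LHS = 1³ + 2·1² = 3; 3 < 1 — FAILS

(B) Over all integers in [-1000, 1000], LHS − RHS is largest at x = 0, where it equals -1:
x = 0: LHS = -0² + 0 - 1 = -1; -1 ≤ 0 — holds
At the ends of the range:
x = -1000: LHS = -(-1000)² + (-1000) - 1 = -1001001; -1001001 ≤ 0 — holds
x = 1000: LHS = -1000² + 1000 - 1 = -999001; -999001 ≤ 0 — holds
Hence LHS − RHS is never positive, i.e. LHS ≤ RHS throughout, so the relation holds for every integer in [-1000, 1000].

Only (A) has a counterexample.

Answer: A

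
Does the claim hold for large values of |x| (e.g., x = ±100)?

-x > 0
x = 100: -100 > 0 — FAILS
x = -100: LHS = -(-100) = 100; 100 > 0 — holds

Answer: Partially: fails for x = 100, holds for x = -100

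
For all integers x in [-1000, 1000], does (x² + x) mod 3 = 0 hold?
The claim fails at x = 1:
x = 1: LHS = (1² + 1) mod 3 = 2 mod 3 = 2; 2 = 0 — FAILS

Because a single integer refutes it, the statement is false.

Answer: False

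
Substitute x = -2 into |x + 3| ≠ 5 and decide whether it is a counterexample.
Substitute x = -2 into the relation:
x = -2: LHS = |(-2) + 3| = |1| = 1; 1 ≠ 5 — holds

The claim holds here, so x = -2 is not a counterexample. (A counterexample exists elsewhere, e.g. x = 2.)

Answer: No, x = -2 is not a counterexample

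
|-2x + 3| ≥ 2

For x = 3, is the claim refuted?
Substitute x = 3 into the relation:
x = 3: LHS = |-2·3 + 3| = |-3| = 3; 3 ≥ 2 — holds

The claim holds here, so x = 3 is not a counterexample. (A counterexample exists elsewhere, e.g. x = 1.)

Answer: No, x = 3 is not a counterexample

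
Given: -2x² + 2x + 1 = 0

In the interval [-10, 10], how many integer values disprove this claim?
Counterexamples in [-10, 10]: {-10, -9, -8, -7, -6, -5, -4, -3, -2, -1, 0, 1, 2, 3, 4, 5, 6, 7, 8, 9, 10}.

Counting them gives 21 values.

Answer: 21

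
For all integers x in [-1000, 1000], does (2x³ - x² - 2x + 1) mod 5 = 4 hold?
The claim fails at x = 0:
x = 0: LHS = (2·0³ - 0² - 2·0 + 1) mod 5 = 1 mod 5 = 1; 1 = 4 — FAILS

Because a single integer refutes it, the statement is false.

Answer: False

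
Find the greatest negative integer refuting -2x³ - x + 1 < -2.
Testing negative integers from -1 downward:
x = -1: LHS = -2·(-1)³ - (-1) + 1 = 4; 4 < -2 — FAILS  ← closest negative counterexample to 0

Answer: x = -1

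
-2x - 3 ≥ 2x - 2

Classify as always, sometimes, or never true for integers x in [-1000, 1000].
Holds at x = -1: LHS = -2·(-1) - 3 = -1, RHS = 2·(-1) - 2 = -4; -1 ≥ -4 — holds
Fails at x = 0: LHS = -2·0 - 3 = -3, RHS = 2·0 - 2 = -2; -3 ≥ -2 — FAILS
It is satisfied by some integers in the range but not all.

Answer: Sometimes true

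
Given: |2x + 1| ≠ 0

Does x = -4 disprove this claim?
Substitute x = -4 into the relation:
x = -4: LHS = |2·(-4) + 1| = |-7| = 7; 7 ≠ 0 — holds

The relation holds at x = -4, so it is not a counterexample.

Answer: No, x = -4 is not a counterexample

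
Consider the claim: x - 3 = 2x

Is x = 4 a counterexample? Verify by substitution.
Substitute x = 4 into the relation:
x = 4: LHS = 4 - 3 = 1, RHS = 2·4 = 8; 1 = 8 — FAILS

Since the claim fails at x = 4, this value is a counterexample.

Answer: Yes, x = 4 is a counterexample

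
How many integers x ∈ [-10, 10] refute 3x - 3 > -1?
Counterexamples in [-10, 10]: {-10, -9, -8, -7, -6, -5, -4, -3, -2, -1, 0}.

Counting them gives 11 values.

Answer: 11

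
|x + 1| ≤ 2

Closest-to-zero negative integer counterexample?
Testing negative integers from -1 downward:
x = -1: LHS = |(-1) + 1| = |0| = 0; 0 ≤ 2 — holds
x = -2: LHS = |(-2) + 1| = |-1| = 1; 1 ≤ 2 — holds
x = -3: LHS = |(-3) + 1| = |-2| = 2; 2 ≤ 2 — holds
x = -4: LHS = |(-4) + 1| = |-3| = 3; 3 ≤ 2 — FAILS  ← closest negative counterexample to 0

Answer: x = -4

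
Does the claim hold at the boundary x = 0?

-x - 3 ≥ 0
x = 0: LHS = -0 - 3 = -3; -3 ≥ 0 — FAILS

The relation fails at x = 0, so x = 0 is a counterexample.

Answer: No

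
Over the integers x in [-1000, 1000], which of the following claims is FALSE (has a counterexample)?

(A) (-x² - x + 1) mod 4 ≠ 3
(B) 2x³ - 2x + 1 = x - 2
(A) x = 1: LHS = (-1² - 1 + 1) mod 4 = (-1) mod 4 = 3; 3 ≠ 3 — FAILS
(B) x = 0: LHS = 2·0³ - 2·0 + 1 = 1, RHS = 0 - 2 = -2; 1 = -2 — FAILS

Answer: Both A and B are false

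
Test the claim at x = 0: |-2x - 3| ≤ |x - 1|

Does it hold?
x = 0: LHS = |-2·0 - 3| = |-3| = 3, RHS = |0 - 1| = |-1| = 1; 3 ≤ 1 — FAILS

The relation fails at x = 0, so x = 0 is a counterexample.

Answer: No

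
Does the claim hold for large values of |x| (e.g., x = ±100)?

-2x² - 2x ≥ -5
x = 100: LHS = -2·100² - 2·100 = -20200; -20200 ≥ -5 — FAILS
x = -100: LHS = -2·(-100)² - 2·(-100) = -19800; -19800 ≥ -5 — FAILS

Answer: No, fails for both x = 100 and x = -100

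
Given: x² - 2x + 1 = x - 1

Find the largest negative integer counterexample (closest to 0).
Testing negative integers from -1 downward:
x = -1: LHS = (-1)² - 2·(-1) + 1 = 4, RHS = (-1) - 1 = -2; 4 = -2 — FAILS  ← closest negative counterexample to 0

Answer: x = -1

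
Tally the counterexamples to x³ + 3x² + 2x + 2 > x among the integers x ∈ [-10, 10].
Counterexamples in [-10, 10]: {-10, -9, -8, -7, -6, -5, -4, -3}.

Counting them gives 8 values.

Answer: 8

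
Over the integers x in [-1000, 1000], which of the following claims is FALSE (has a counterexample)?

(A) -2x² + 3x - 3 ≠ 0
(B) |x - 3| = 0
(A) Over all integers in [-1000, 1000], LHS − RHS is always negative; it is closest to 0 at x = 1, where it equals -2:
x = 1: LHS = -2·1² + 3·1 - 3 = -2; -2 ≠ 0 — holds
At the ends of the range:
x = -1000: LHS = -2·(-1000)² + 3·(-1000) - 3 = -2003003; -2003003 ≠ 0 — holds
x = 1000: LHS = -2·1000² + 3·1000 - 3 = -1997003; -1997003 ≠ 0 — holds
Hence LHS − RHS is never 0, i.e. the two sides are never equal, so the relation holds for every integer in [-1000, 1000].

(B) x = 0: LHS = |0 - 3| = |-3| = 3; 3 = 0 — FAILS

Only (B) has a counterexample.

Answer: B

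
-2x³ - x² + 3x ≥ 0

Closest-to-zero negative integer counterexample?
Testing negative integers from -1 downward:
x = -1: LHS = -2·(-1)³ - (-1)² + 3·(-1) = -2; -2 ≥ 0 — FAILS  ← closest negative counterexample to 0

Answer: x = -1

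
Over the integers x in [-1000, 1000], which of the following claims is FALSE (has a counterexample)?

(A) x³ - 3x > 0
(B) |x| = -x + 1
(A) x = 0: LHS = 0³ - 3·0 = 0; 0 > 0 — FAILS
(B) x = 0: LHS = |0| = 0, RHS = -0 + 1 = 1; 0 = 1 — FAILS

Answer: Both A and B are false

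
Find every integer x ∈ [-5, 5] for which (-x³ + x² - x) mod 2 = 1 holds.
Holds for: {-5, -3, -1, 1, 3, 5}
Fails for: {-4, -2, 0, 2, 4}

Answer: {-5, -3, -1, 1, 3, 5}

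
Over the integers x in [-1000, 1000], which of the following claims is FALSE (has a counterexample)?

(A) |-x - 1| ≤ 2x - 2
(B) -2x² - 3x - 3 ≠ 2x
(A) x = 0: LHS = |-0 - 1| = |-1| = 1, RHS = 2·0 - 2 = -2; 1 ≤ -2 — FAILS
(B) x = -1: LHS = -2·(-1)² - 3·(-1) - 3 = -2, RHS = 2·(-1) = -2; -2 ≠ -2 — FAILS

Answer: Both A and B are false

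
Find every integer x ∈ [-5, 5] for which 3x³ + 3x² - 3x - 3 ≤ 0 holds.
Holds for: {-5, -4, -3, -2, -1, 0, 1}
Fails for: {2, 3, 4, 5}

Answer: {-5, -4, -3, -2, -1, 0, 1}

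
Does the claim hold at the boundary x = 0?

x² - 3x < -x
x = 0: LHS = 0² - 3·0 = 0, RHS = -0 = 0; 0 < 0 — FAILS

The relation fails at x = 0, so x = 0 is a counterexample.

Answer: No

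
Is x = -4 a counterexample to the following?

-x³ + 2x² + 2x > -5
Substitute x = -4 into the relation:
x = -4: LHS = -(-4)³ + 2·(-4)² + 2·(-4) = 88; 88 > -5 — holds

The claim holds here, so x = -4 is not a counterexample. (A counterexample exists elsewhere, e.g. x = 4.)

Answer: No, x = -4 is not a counterexample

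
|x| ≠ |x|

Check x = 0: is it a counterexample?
Substitute x = 0 into the relation:
x = 0: LHS = |0| = 0, RHS = |0| = 0; 0 ≠ 0 — FAILS

Since the claim fails at x = 0, this value is a counterexample.

Answer: Yes, x = 0 is a counterexample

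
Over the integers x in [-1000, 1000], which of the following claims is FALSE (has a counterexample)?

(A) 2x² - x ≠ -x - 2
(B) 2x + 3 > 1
(A) Over all integers in [-1000, 1000], LHS − RHS is always positive; it is smallest at x = 0, where it equals 2:
x = 0: LHS = 2·0² - 0 = 0, RHS = -0 - 2 = -2; 0 ≠ -2 — holds
At the ends of the range:
x = -1000: LHS = 2·(-1000)² - (-1000) = 2001000, RHS = -(-1000) - 2 = 998; 2001000 ≠ 998 — holds
x = 1000: LHS = 2·1000² - 1000 = 1999000, RHS = -1000 - 2 = -1002; 1999000 ≠ -1002 — holds
Hence LHS − RHS is never 0, i.e. the two sides are never equal, so the relation holds for every integer in [-1000, 1000].

(B) x = -1: LHS = 2·(-1) + 3 = 1; 1 > 1 — FAILS

Only (B) has a counterexample.

Answer: B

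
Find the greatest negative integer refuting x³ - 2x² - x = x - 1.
Testing negative integers from -1 downward:
x = -1: LHS = (-1)³ - 2·(-1)² - (-1) = -2, RHS = (-1) - 1 = -2; -2 = -2 — holds
x = -2: LHS = (-2)³ - 2·(-2)² - (-2) = -14, RHS = (-2) - 1 = -3; -14 = -3 — FAILS  ← closest negative counterexample to 0

Answer: x = -2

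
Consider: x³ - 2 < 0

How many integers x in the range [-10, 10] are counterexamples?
Counterexamples in [-10, 10]: {2, 3, 4, 5, 6, 7, 8, 9, 10}.

Counting them gives 9 values.

Answer: 9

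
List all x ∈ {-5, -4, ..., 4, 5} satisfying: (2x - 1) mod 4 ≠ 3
Holds for: {-5, -3, -1, 1, 3, 5}
Fails for: {-4, -2, 0, 2, 4}

Answer: {-5, -3, -1, 1, 3, 5}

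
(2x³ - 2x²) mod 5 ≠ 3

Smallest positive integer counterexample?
Testing positive integers:
x = 1: LHS = (2·1³ - 2·1²) mod 5 = 0 mod 5 = 0; 0 ≠ 3 — holds
x = 2: LHS = (2·2³ - 2·2²) mod 5 = 8 mod 5 = 3; 3 ≠ 3 — FAILS  ← smallest positive counterexample

Answer: x = 2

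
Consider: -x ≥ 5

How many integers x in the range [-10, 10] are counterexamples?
Counterexamples in [-10, 10]: {-4, -3, -2, -1, 0, 1, 2, 3, 4, 5, 6, 7, 8, 9, 10}.

Counting them gives 15 values.

Answer: 15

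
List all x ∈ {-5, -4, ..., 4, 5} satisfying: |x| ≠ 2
Holds for: {-5, -4, -3, -1, 0, 1, 3, 4, 5}
Fails for: {-2, 2}

Answer: {-5, -4, -3, -1, 0, 1, 3, 4, 5}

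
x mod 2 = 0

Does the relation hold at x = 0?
x = 0: LHS = 0 mod 2 = 0; 0 = 0 — holds

The relation is satisfied at x = 0.

Answer: Yes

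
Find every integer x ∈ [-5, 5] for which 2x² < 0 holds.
Over all integers in [-5, 5], LHS − RHS is smallest at x = 0, where it equals 0:
x = 0: LHS = 2·0² = 0; 0 < 0 — FAILS
At the ends of the range:
x = -5: LHS = 2·(-5)² = 50; 50 < 0 — FAILS
x = 5: LHS = 2·5² = 50; 50 < 0 — FAILS
Hence LHS − RHS is never negative, i.e. LHS ≥ RHS throughout, so the claimed relation (<) fails for every integer in [-5, 5].

Answer: None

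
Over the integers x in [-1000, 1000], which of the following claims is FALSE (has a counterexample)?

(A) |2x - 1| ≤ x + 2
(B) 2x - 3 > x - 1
(A) x = -1: LHS = |2·(-1) - 1| = |-3| = 3, RHS = (-1) + 2 = 1; 3 ≤ 1 — FAILS
(B) x = 0: LHS = 2·0 - 3 = -3, RHS = 0 - 1 = -1; -3 > -1 — FAILS

Answer: Both A and B are false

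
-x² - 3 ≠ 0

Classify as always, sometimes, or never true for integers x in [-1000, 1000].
Over all integers in [-1000, 1000], LHS − RHS is always negative; it is closest to 0 at x = 0, where it equals -3:
x = 0: LHS = -0² - 3 = -3; -3 ≠ 0 — holds
At the ends of the range:
x = -1000: LHS = -(-1000)² - 3 = -1000003; -1000003 ≠ 0 — holds
x = 1000: LHS = -1000² - 3 = -1000003; -1000003 ≠ 0 — holds
Hence LHS − RHS is never 0, i.e. the two sides are never equal, so the relation holds for every integer in [-1000, 1000].

No counterexample exists.

Answer: Always true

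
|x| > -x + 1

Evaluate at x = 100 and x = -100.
x = 100: LHS = |100| = 100, RHS = -100 + 1 = -99; 100 > -99 — holds
x = -100: LHS = |-100| = 100, RHS = -(-100) + 1 = 101; 100 > 101 — FAILS

Answer: Partially: holds for x = 100, fails for x = -100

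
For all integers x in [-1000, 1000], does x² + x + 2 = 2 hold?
The claim fails at x = 1:
x = 1: LHS = 1² + 1 + 2 = 4; 4 = 2 — FAILS

Because a single integer refutes it, the statement is false.

Answer: False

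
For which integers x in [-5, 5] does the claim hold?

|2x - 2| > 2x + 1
Holds for: {-5, -4, -3, -2, -1, 0}
Fails for: {1, 2, 3, 4, 5}

Answer: {-5, -4, -3, -2, -1, 0}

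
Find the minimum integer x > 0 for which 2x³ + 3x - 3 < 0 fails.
Testing positive integers:
x = 1: LHS = 2·1³ + 3·1 - 3 = 2; 2 < 0 — FAILS  ← smallest positive counterexample

Answer: x = 1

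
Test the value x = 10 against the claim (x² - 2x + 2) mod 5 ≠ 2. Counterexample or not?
Substitute x = 10 into the relation:
x = 10: LHS = (10² - 2·10 + 2) mod 5 = 82 mod 5 = 2; 2 ≠ 2 — FAILS

Since the claim fails at x = 10, this value is a counterexample.

Answer: Yes, x = 10 is a counterexample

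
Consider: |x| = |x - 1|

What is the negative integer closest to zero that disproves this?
Testing negative integers from -1 downward:
x = -1: LHS = |-1| = 1, RHS = |(-1) - 1| = |-2| = 2; 1 = 2 — FAILS  ← closest negative counterexample to 0

Answer: x = -1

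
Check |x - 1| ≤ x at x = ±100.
x = 100: LHS = |100 - 1| = |99| = 99; 99 ≤ 100 — holds
x = -100: LHS = |(-100) - 1| = |-101| = 101; 101 ≤ -100 — FAILS

Answer: Partially: holds for x = 100, fails for x = -100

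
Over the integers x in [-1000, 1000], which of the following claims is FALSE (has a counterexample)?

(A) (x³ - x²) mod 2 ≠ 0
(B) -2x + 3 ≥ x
(A) x = 0: LHS = (0³ - 0²) mod 2 = 0 mod 2 = 0; 0 ≠ 0 — FAILS
(B) x = 2: LHS = -2·2 + 3 = -1; -1 ≥ 2 — FAILS

Answer: Both A and B are false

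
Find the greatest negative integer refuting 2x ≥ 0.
Testing negative integers from -1 downward:
x = -1: LHS = 2·(-1) = -2; -2 ≥ 0 — FAILS  ← closest negative counterexample to 0

Answer: x = -1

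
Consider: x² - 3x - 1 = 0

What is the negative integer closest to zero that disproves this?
Testing negative integers from -1 downward:
x = -1: LHS = (-1)² - 3·(-1) - 1 = 3; 3 = 0 — FAILS  ← closest negative counterexample to 0

Answer: x = -1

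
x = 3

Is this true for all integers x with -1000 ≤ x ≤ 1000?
The claim fails at x = 0:
x = 0: 0 = 3 — FAILS

Because a single integer refutes it, the statement is false.

Answer: False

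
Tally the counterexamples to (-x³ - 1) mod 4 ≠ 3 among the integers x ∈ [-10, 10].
Counterexamples in [-10, 10]: {-10, -8, -6, -4, -2, 0, 2, 4, 6, 8, 10}.

Counting them gives 11 values.

Answer: 11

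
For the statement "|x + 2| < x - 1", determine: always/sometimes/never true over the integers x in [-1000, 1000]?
Over all integers in [-1000, 1000], LHS − RHS is smallest at x = 0, where it equals 3:
x = 0: LHS = |0 + 2| = |2| = 2, RHS = 0 - 1 = -1; 2 < -1 — FAILS
At the ends of the range:
x = -1000: LHS = |(-1000) + 2| = |-998| = 998, RHS = (-1000) - 1 = -1001; 998 < -1001 — FAILS
x = 1000: LHS = |1000 + 2| = |1002| = 1002, RHS = 1000 - 1 = 999; 1002 < 999 — FAILS
Hence LHS − RHS is never negative, i.e. LHS ≥ RHS throughout, so the claimed relation (<) fails for every integer in [-1000, 1000].

No integer in the range satisfies it.

Answer: Never true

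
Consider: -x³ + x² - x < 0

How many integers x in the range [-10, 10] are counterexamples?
Counterexamples in [-10, 10]: {-10, -9, -8, -7, -6, -5, -4, -3, -2, -1, 0}.

Counting them gives 11 values.

Answer: 11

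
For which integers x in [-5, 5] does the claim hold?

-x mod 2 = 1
Holds for: {-5, -3, -1, 1, 3, 5}
Fails for: {-4, -2, 0, 2, 4}

Answer: {-5, -3, -1, 1, 3, 5}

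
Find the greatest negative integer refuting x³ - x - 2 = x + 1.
Testing negative integers from -1 downward:
x = -1: LHS = (-1)³ - (-1) - 2 = -2, RHS = (-1) + 1 = 0; -2 = 0 — FAILS  ← closest negative counterexample to 0

Answer: x = -1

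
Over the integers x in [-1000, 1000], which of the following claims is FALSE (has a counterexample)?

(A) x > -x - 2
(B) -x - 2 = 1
(A) x = -1: RHS = -(-1) - 2 = -1; -1 > -1 — FAILS
(B) x = 0: LHS = -0 - 2 = -2; -2 = 1 — FAILS

Answer: Both A and B are false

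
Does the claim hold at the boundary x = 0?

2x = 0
x = 0: LHS = 2·0 = 0; 0 = 0 — holds

The relation is satisfied at x = 0.

Answer: Yes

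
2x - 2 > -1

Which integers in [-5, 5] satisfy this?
Holds for: {1, 2, 3, 4, 5}
Fails for: {-5, -4, -3, -2, -1, 0}

Answer: {1, 2, 3, 4, 5}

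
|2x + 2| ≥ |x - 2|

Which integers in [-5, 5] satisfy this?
Holds for: {-5, -4, 0, 1, 2, 3, 4, 5}
Fails for: {-3, -2, -1}

Answer: {-5, -4, 0, 1, 2, 3, 4, 5}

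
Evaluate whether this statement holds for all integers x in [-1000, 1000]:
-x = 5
The claim fails at x = 0:
x = 0: LHS = -0 = 0; 0 = 5 — FAILS

Because a single integer refutes it, the statement is false.

Answer: False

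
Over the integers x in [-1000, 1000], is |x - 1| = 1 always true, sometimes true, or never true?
Holds at x = 0: LHS = |0 - 1| = |-1| = 1; 1 = 1 — holds
Fails at x = 1: LHS = |1 - 1| = |0| = 0; 0 = 1 — FAILS
It is satisfied by some integers in the range but not all.

Answer: Sometimes true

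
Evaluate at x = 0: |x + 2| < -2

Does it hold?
x = 0: LHS = |0 + 2| = |2| = 2; 2 < -2 — FAILS

The relation fails at x = 0, so x = 0 is a counterexample.

Answer: No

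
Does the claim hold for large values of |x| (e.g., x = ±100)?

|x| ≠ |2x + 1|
x = 100: LHS = |100| = 100, RHS = |2·100 + 1| = |201| = 201; 100 ≠ 201 — holds
x = -100: LHS = |-100| = 100, RHS = |2·(-100) + 1| = |-199| = 199; 100 ≠ 199 — holds

Answer: Yes, holds for both x = 100 and x = -100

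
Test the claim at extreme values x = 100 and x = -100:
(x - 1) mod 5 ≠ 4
x = 100: LHS = (100 - 1) mod 5 = 99 mod 5 = 4; 4 ≠ 4 — FAILS
x = -100: LHS = ((-100) - 1) mod 5 = (-101) mod 5 = 4; 4 ≠ 4 — FAILS

Answer: No, fails for both x = 100 and x = -100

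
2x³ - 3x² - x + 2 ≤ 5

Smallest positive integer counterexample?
Testing positive integers:
x = 1: LHS = 2·1³ - 3·1² - 1 + 2 = 0; 0 ≤ 5 — holds
x = 2: LHS = 2·2³ - 3·2² - 2 + 2 = 4; 4 ≤ 5 — holds
x = 3: LHS = 2·3³ - 3·3² - 3 + 2 = 26; 26 ≤ 5 — FAILS  ← smallest positive counterexample

Answer: x = 3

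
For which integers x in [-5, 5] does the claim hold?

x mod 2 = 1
Holds for: {-5, -3, -1, 1, 3, 5}
Fails for: {-4, -2, 0, 2, 4}

Answer: {-5, -3, -1, 1, 3, 5}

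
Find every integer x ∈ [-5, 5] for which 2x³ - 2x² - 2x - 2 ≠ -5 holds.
Track d = LHS − RHS over the integers in [-5, 5]. Equality would need d = 0, but d changes sign only between consecutive integers, jumping over 0:
x = -2: LHS = 2·(-2)³ - 2·(-2)² - 2·(-2) - 2 = -22; -22 ≠ -5 — holds  (d = -17)
x = -1: LHS = 2·(-1)³ - 2·(-1)² - 2·(-1) - 2 = -4; -4 ≠ -5 — holds  (d = 1)
Away from these crossings d keeps a constant sign, and checking every integer in [-5, 5] confirms d ≠ 0 throughout. Hence the two sides are never equal, so the relation holds for every integer in [-5, 5].

Answer: All integers in [-5, 5]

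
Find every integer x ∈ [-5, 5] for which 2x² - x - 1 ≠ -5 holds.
Over all integers in [-5, 5], LHS − RHS is always positive; it is smallest at x = 0, where it equals 4:
x = 0: LHS = 2·0² - 0 - 1 = -1; -1 ≠ -5 — holds
At the ends of the range:
x = -5: LHS = 2·(-5)² - (-5) - 1 = 54; 54 ≠ -5 — holds
x = 5: LHS = 2·5² - 5 - 1 = 44; 44 ≠ -5 — holds
Hence LHS − RHS is never 0, i.e. the two sides are never equal, so the relation holds for every integer in [-5, 5].

Answer: All integers in [-5, 5]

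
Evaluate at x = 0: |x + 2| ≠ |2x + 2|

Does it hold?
x = 0: LHS = |0 + 2| = |2| = 2, RHS = |2·0 + 2| = |2| = 2; 2 ≠ 2 — FAILS

The relation fails at x = 0, so x = 0 is a counterexample.

Answer: No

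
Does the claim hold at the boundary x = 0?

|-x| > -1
x = 0: LHS = |-0| = |0| = 0; 0 > -1 — holds

The relation is satisfied at x = 0.

Answer: Yes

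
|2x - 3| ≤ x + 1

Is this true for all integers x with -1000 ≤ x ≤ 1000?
The claim fails at x = 0:
x = 0: LHS = |2·0 - 3| = |-3| = 3, RHS = 0 + 1 = 1; 3 ≤ 1 — FAILS

Because a single integer refutes it, the statement is false.

Answer: False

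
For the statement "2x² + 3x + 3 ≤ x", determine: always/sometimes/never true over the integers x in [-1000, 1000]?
Over all integers in [-1000, 1000], LHS − RHS is smallest at x = 0, where it equals 3:
x = 0: LHS = 2·0² + 3·0 + 3 = 3; 3 ≤ 0 — FAILS
At the ends of the range:
x = -1000: LHS = 2·(-1000)² + 3·(-1000) + 3 = 1997003; 1997003 ≤ -1000 — FAILS
x = 1000: LHS = 2·1000² + 3·1000 + 3 = 2003003; 2003003 ≤ 1000 — FAILS
Hence LHS − RHS is never zero or negative, i.e. LHS > RHS throughout, so the claimed relation (≤) fails for every integer in [-1000, 1000].

No integer in the range satisfies it.

Answer: Never true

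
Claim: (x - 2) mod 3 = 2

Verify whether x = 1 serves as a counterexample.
Substitute x = 1 into the relation:
x = 1: LHS = (1 - 2) mod 3 = (-1) mod 3 = 2; 2 = 2 — holds

The claim holds here, so x = 1 is not a counterexample. (A counterexample exists elsewhere, e.g. x = 0.)

Answer: No, x = 1 is not a counterexample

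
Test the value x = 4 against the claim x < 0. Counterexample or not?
Substitute x = 4 into the relation:
x = 4: 4 < 0 — FAILS

Since the claim fails at x = 4, this value is a counterexample.

Answer: Yes, x = 4 is a counterexample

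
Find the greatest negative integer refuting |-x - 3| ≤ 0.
Testing negative integers from -1 downward:
x = -1: LHS = |-(-1) - 3| = |-2| = 2; 2 ≤ 0 — FAILS  ← closest negative counterexample to 0

Answer: x = -1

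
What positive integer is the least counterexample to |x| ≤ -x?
Testing positive integers:
x = 1: LHS = |1| = 1; 1 ≤ -1 — FAILS  ← smallest positive counterexample

Answer: x = 1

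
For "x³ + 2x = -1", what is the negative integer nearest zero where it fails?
Testing negative integers from -1 downward:
x = -1: LHS = (-1)³ + 2·(-1) = -3; -3 = -1 — FAILS  ← closest negative counterexample to 0

Answer: x = -1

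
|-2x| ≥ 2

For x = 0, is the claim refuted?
Substitute x = 0 into the relation:
x = 0: LHS = |-2·0| = |0| = 0; 0 ≥ 2 — FAILS

Since the claim fails at x = 0, this value is a counterexample.

Answer: Yes, x = 0 is a counterexample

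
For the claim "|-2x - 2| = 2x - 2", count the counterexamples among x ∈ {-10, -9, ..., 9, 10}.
Counterexamples in [-10, 10]: {-10, -9, -8, -7, -6, -5, -4, -3, -2, -1, 0, 1, 2, 3, 4, 5, 6, 7, 8, 9, 10}.

Counting them gives 21 values.

Answer: 21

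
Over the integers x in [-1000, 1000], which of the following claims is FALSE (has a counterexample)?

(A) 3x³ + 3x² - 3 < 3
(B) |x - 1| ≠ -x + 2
(A) x = 1: LHS = 3·1³ + 3·1² - 3 = 3; 3 < 3 — FAILS

(B) Track d = LHS − RHS over the integers in [-1000, 1000]. Equality would need d = 0, but d changes sign only between consecutive integers, jumping over 0:
x = 1: LHS = |1 - 1| = |0| = 0, RHS = -1 + 2 = 1; 0 ≠ 1 — holds  (d = -1)
x = 2: LHS = |2 - 1| = |1| = 1, RHS = -2 + 2 = 0; 1 ≠ 0 — holds  (d = 1)
Away from these crossings d keeps a constant sign, and checking every integer in [-1000, 1000] confirms d ≠ 0 throughout. Hence the two sides are never equal, so the relation holds for every integer in [-1000, 1000].

Only (A) has a counterexample.

Answer: A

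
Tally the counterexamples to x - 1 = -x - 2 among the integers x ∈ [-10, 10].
Counterexamples in [-10, 10]: {-10, -9, -8, -7, -6, -5, -4, -3, -2, -1, 0, 1, 2, 3, 4, 5, 6, 7, 8, 9, 10}.

Counting them gives 21 values.

Answer: 21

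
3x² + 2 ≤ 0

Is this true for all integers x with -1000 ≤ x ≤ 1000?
The claim fails at x = 0:
x = 0: LHS = 3·0² + 2 = 2; 2 ≤ 0 — FAILS

Because a single integer refutes it, the statement is false.

Answer: False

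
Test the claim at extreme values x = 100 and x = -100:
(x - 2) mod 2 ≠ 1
x = 100: LHS = (100 - 2) mod 2 = 98 mod 2 = 0; 0 ≠ 1 — holds
x = -100: LHS = ((-100) - 2) mod 2 = (-102) mod 2 = 0; 0 ≠ 1 — holds

Answer: Yes, holds for both x = 100 and x = -100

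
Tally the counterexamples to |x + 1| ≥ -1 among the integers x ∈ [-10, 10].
An absolute value is never negative, so the left side is ≥ 0 for every x, while the right side is -1. Tightest case in [-10, 10] is x = -1:
x = -1: LHS = |(-1) + 1| = |0| = 0; 0 ≥ -1 — holds
Hence LHS − RHS is never negative, i.e. LHS ≥ RHS throughout, so the relation holds for every integer in [-10, 10].

No counterexample appears in that range.

Answer: 0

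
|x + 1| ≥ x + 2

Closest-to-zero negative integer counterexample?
Testing negative integers from -1 downward:
x = -1: LHS = |(-1) + 1| = |0| = 0, RHS = (-1) + 2 = 1; 0 ≥ 1 — FAILS  ← closest negative counterexample to 0

Answer: x = -1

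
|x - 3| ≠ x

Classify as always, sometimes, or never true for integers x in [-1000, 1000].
Track d = LHS − RHS over the integers in [-1000, 1000]. Equality would need d = 0, but d changes sign only between consecutive integers, jumping over 0:
x = 1: LHS = |1 - 3| = |-2| = 2; 2 ≠ 1 — holds  (d = 1)
x = 2: LHS = |2 - 3| = |-1| = 1; 1 ≠ 2 — holds  (d = -1)
Away from these crossings d keeps a constant sign, and checking every integer in [-1000, 1000] confirms d ≠ 0 throughout. Hence the two sides are never equal, so the relation holds for every integer in [-1000, 1000].

No counterexample exists.

Answer: Always true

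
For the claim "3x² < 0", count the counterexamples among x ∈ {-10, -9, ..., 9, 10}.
Counterexamples in [-10, 10]: {-10, -9, -8, -7, -6, -5, -4, -3, -2, -1, 0, 1, 2, 3, 4, 5, 6, 7, 8, 9, 10}.

Counting them gives 21 values.

Answer: 21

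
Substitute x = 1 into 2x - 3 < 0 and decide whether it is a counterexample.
Substitute x = 1 into the relation:
x = 1: LHS = 2·1 - 3 = -1; -1 < 0 — holds

The claim holds here, so x = 1 is not a counterexample. (A counterexample exists elsewhere, e.g. x = 2.)

Answer: No, x = 1 is not a counterexample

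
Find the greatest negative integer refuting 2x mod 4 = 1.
Testing negative integers from -1 downward:
x = -1: LHS = (2·(-1)) mod 4 = (-2) mod 4 = 2; 2 = 1 — FAILS  ← closest negative counterexample to 0

Answer: x = -1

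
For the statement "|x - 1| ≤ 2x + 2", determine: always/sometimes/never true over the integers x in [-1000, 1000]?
Holds at x = 0: LHS = |0 - 1| = |-1| = 1, RHS = 2·0 + 2 = 2; 1 ≤ 2 — holds
Fails at x = -1: LHS = |(-1) - 1| = |-2| = 2, RHS = 2·(-1) + 2 = 0; 2 ≤ 0 — FAILS
It is satisfied by some integers in the range but not all.

Answer: Sometimes true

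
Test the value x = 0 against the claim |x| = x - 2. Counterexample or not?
Substitute x = 0 into the relation:
x = 0: LHS = |0| = 0, RHS = 0 - 2 = -2; 0 = -2 — FAILS

Since the claim fails at x = 0, this value is a counterexample.

Answer: Yes, x = 0 is a counterexample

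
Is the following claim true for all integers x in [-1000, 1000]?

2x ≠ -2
The claim fails at x = -1:
x = -1: LHS = 2·(-1) = -2; -2 ≠ -2 — FAILS

Because a single integer refutes it, the statement is false.

Answer: False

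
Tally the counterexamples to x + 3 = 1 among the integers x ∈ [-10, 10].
Counterexamples in [-10, 10]: {-10, -9, -8, -7, -6, -5, -4, -3, -1, 0, 1, 2, 3, 4, 5, 6, 7, 8, 9, 10}.

Counting them gives 20 values.

Answer: 20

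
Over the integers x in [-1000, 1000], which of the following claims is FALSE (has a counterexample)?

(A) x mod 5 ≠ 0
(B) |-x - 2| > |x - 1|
(A) x = 0: LHS = 0 mod 5 = 0; 0 ≠ 0 — FAILS
(B) x = -1: LHS = |-(-1) - 2| = |-1| = 1, RHS = |(-1) - 1| = |-2| = 2; 1 > 2 — FAILS

Answer: Both A and B are false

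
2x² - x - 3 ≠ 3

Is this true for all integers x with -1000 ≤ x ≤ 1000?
The claim fails at x = 2:
x = 2: LHS = 2·2² - 2 - 3 = 3; 3 ≠ 3 — FAILS

Because a single integer refutes it, the statement is false.

Answer: False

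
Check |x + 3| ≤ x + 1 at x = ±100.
x = 100: LHS = |100 + 3| = |103| = 103, RHS = 100 + 1 = 101; 103 ≤ 101 — FAILS
x = -100: LHS = |(-100) + 3| = |-97| = 97, RHS = (-100) + 1 = -99; 97 ≤ -99 — FAILS

Answer: No, fails for both x = 100 and x = -100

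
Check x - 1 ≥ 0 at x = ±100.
x = 100: LHS = 100 - 1 = 99; 99 ≥ 0 — holds
x = -100: LHS = (-100) - 1 = -101; -101 ≥ 0 — FAILS

Answer: Partially: holds for x = 100, fails for x = -100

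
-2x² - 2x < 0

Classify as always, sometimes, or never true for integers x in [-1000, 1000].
Holds at x = 1: LHS = -2·1² - 2·1 = -4; -4 < 0 — holds
Fails at x = 0: LHS = -2·0² - 2·0 = 0; 0 < 0 — FAILS
It is satisfied by some integers in the range but not all.

Answer: Sometimes true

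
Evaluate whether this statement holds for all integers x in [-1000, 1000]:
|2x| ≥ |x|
Over all integers in [-1000, 1000], LHS − RHS is smallest at x = 0, where it equals 0:
x = 0: LHS = |2·0| = |0| = 0, RHS = |0| = 0; 0 ≥ 0 — holds
At the ends of the range:
x = -1000: LHS = |2·(-1000)| = |-2000| = 2000, RHS = |-1000| = 1000; 2000 ≥ 1000 — holds
x = 1000: LHS = |2·1000| = |2000| = 2000, RHS = |1000| = 1000; 2000 ≥ 1000 — holds
Hence LHS − RHS is never negative, i.e. LHS ≥ RHS throughout, so the relation holds for every integer in [-1000, 1000].

No counterexample exists.

Answer: True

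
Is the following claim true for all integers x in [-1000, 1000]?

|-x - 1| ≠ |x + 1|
The claim fails at x = 0:
x = 0: LHS = |-0 - 1| = |-1| = 1, RHS = |0 + 1| = |1| = 1; 1 ≠ 1 — FAILS

Because a single integer refutes it, the statement is false.

Answer: False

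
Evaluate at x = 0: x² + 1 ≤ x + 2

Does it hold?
x = 0: LHS = 0² + 1 = 1, RHS = 0 + 2 = 2; 1 ≤ 2 — holds

The relation is satisfied at x = 0.

Answer: Yes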